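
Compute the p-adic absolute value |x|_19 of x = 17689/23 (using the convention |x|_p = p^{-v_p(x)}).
|17689/23|_19 = 1/361

Step 1 — compute v_19(x) by factoring powers of 19 out of the numerator and denominator: v_19(17689/23) = 2. Step 2 — apply |x|_p = p^{-v_p(x)} = 19^{-2} = 1/361.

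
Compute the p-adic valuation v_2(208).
v_2(208) = 4

v_2(n) is the largest exponent k such that 2^k divides n. Factor out: 208 = 2^4 · 13. (Sign doesn't affect v_p.) So v_2(208) = 4.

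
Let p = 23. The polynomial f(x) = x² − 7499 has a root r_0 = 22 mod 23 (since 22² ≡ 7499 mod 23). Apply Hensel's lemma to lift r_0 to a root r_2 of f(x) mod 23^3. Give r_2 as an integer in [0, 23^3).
r_2 = 9475 (mod 12167)

Hensel's recurrence: r_{i+1} = r_i − f(r_i)·(f′(r_i))^{-1} mod 23^{i+2}, with f′(x) = 2x. Iterate:
  r_0 = 22 (mod 23)
  r_1 = 482 (mod 529)
  r_2 = 9475 (mod 12167)
Final: r_2 = 9475, and one checks f(r_2) ≡ 0 mod 23^3.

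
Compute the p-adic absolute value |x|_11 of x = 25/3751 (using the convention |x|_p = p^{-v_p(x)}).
|25/3751|_11 = 121

Step 1 — compute v_11(x) by factoring powers of 11 out of the numerator and denominator: v_11(25/3751) = -2. Step 2 — apply |x|_p = p^{-v_p(x)} = 11^{2} = 121.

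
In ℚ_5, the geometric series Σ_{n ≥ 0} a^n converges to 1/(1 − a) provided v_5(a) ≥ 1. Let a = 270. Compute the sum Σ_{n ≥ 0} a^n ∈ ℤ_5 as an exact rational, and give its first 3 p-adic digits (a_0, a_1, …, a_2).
Σ a^n = 1/(1 − a) = -1/269;  first 3 digits = (1, 4, 1)

v_5(a) = 1 ≥ 1, so the series converges in ℤ_5 to 1/(1 − a) = 1/(1 − 270) = -1/269. Expand this rational in ℤ_5: compute digits iteratively via d_i = x_i mod 5, x_{i+1} = (x_i − d_i)/5. The first 3 digits are (1, 4, 1).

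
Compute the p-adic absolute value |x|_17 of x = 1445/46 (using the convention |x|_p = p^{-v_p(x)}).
|1445/46|_17 = 1/289

Step 1 — compute v_17(x) by factoring powers of 17 out of the numerator and denominator: v_17(1445/46) = 2. Step 2 — apply |x|_p = p^{-v_p(x)} = 17^{-2} = 1/289.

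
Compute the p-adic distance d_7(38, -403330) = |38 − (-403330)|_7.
d_7(38, -403330) = 1/16807

Step 1 — x − y = 38 − (-403330) = 403368. Step 2 — v_7(403368) = 5 (factor: 403368 = (7^5 · 24); the sign does not affect v_p). Step 3 — |x − y|_7 = 7^{-5} = 1/16807.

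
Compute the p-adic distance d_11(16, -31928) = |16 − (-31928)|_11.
d_11(16, -31928) = 1/1331

Step 1 — x − y = 16 − (-31928) = 31944. Step 2 — v_11(31944) = 3 (factor: 31944 = (11^3 · 24); the sign does not affect v_p). Step 3 — |x − y|_11 = 11^{-3} = 1/1331.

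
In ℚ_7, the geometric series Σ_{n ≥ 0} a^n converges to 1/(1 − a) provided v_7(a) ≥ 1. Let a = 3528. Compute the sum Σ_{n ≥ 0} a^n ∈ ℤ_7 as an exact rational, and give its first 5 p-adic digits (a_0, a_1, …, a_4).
Σ a^n = 1/(1 − a) = -1/3527;  first 5 digits = (1, 0, 2, 3, 5)

v_7(a) = 2 ≥ 1, so the series converges in ℤ_7 to 1/(1 − a) = 1/(1 − 3528) = -1/3527. Expand this rational in ℤ_7: compute digits iteratively via d_i = x_i mod 7, x_{i+1} = (x_i − d_i)/7. The first 5 digits are (1, 0, 2, 3, 5).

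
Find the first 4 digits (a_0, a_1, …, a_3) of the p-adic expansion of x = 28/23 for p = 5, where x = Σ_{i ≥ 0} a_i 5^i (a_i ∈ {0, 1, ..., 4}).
(a_0, …, a_3) = (1, 2, 2, 3)

v_5(28/23) = 0 (numerator and denominator both coprime to 5), so x ∈ ℤ_5^×. Compute digits iteratively via a_i = x_i mod 5, x_{i+1} = (x_i − a_i)/5, with x_0 = x:
  x_0 = 28/23;  a_0 = 1;  x_1 = (x_0 − 1)/5 = 1/23
  x_1 = 1/23;  a_1 = 2;  x_2 = (x_1 − 2)/5 = -9/23
  x_2 = -9/23;  a_2 = 2;  x_3 = (x_2 − 2)/5 = -11/23
  x_3 = -11/23;  a_3 = 3;  x_4 = (x_3 − 3)/5 = -16/23
Digits: (1, 2, 2, 3).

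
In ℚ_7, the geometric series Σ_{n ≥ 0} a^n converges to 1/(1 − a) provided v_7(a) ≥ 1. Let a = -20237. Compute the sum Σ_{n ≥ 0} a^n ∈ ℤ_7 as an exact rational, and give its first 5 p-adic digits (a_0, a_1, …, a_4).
Σ a^n = 1/(1 − a) = 1/20238;  first 5 digits = (1, 0, 0, 4, 5)

v_7(a) = 3 ≥ 1, so the series converges in ℤ_7 to 1/(1 − a) = 1/(1 − (-20237)) = 1/20238. Expand this rational in ℤ_7: compute digits iteratively via d_i = x_i mod 7, x_{i+1} = (x_i − d_i)/7. The first 5 digits are (1, 0, 0, 4, 5).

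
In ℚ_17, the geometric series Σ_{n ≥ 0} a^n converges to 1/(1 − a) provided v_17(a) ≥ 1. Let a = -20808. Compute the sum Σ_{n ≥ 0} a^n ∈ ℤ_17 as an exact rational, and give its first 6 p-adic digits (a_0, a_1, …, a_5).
Σ a^n = 1/(1 − a) = 1/20809;  first 6 digits = (1, 0, 13, 12, 15, 15)

v_17(a) = 2 ≥ 1, so the series converges in ℤ_17 to 1/(1 − a) = 1/(1 − (-20808)) = 1/20809. Expand this rational in ℤ_17: compute digits iteratively via d_i = x_i mod 17, x_{i+1} = (x_i − d_i)/17. The first 6 digits are (1, 0, 13, 12, 15, 15).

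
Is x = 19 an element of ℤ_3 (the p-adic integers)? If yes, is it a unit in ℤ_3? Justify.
x ∈ ℤ_3^× (unit); v_3(x) = 0

ℤ_3 = {x ∈ ℚ_3 : v_3(x) ≥ 0} and ℤ_3^× = {x ∈ ℤ_3 : v_3(x) = 0}. Here v_3(19) = v_3(num) − v_3(den) = 0; compare against these criteria.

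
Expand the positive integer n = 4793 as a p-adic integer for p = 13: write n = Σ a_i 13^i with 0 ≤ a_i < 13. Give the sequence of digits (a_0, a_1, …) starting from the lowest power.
(a_0, a_1, …) = (9, 4, 2, 2)

Repeated division by 13 gives the digits low-to-high: 4793 = 9 + 4·13^1 + 2·13^2 + 2·13^3. Digit sequence: (9, 4, 2, 2).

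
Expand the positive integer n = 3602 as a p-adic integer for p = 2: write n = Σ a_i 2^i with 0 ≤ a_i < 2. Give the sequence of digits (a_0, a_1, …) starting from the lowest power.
(a_0, a_1, …) = (0, 1, 0, 0, 1, 0, 0, 0, 0, 1, 1, 1)

Repeated division by 2 gives the digits low-to-high: 3602 = 1·2^1 + 1·2^4 + 1·2^9 + 1·2^10 + 1·2^11. Digit sequence: (0, 1, 0, 0, 1, 0, 0, 0, 0, 1, 1, 1).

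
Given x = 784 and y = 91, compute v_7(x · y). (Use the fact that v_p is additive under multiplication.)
v_7(71344) = 3

v_p(x) = 2 (factor: 784 = 7^2 · 16); v_p(y) = 1 (factor: 91 = 7^1 · 13). Additivity: v_p(xy) = v_p(x) + v_p(y) = 2 + 1 = 3. (Direct check: xy = 71344 = 7^3 · (208).)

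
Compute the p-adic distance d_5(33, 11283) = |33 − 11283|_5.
d_5(33, 11283) = 1/625

Step 1 — x − y = 33 − 11283 = -11250. Step 2 — v_5(-11250) = 4 (factor: -11250 = −(5^4 · 18); the sign does not affect v_p). Step 3 — |x − y|_5 = 5^{-4} = 1/625.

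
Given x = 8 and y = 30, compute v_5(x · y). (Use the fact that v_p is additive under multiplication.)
v_5(240) = 1

v_p(x) = 0 (factor: 8 = 5^0 · 8); v_p(y) = 1 (factor: 30 = 5^1 · 6). Additivity: v_p(xy) = v_p(x) + v_p(y) = 0 + 1 = 1. (Direct check: xy = 240 = 5^1 · (48).)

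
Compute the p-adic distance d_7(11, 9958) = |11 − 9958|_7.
d_7(11, 9958) = 1/343

Step 1 — x − y = 11 − 9958 = -9947. Step 2 — v_7(-9947) = 3 (factor: -9947 = −(7^3 · 29); the sign does not affect v_p). Step 3 — |x − y|_7 = 7^{-3} = 1/343.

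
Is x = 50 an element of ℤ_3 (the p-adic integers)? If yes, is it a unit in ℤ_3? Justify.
x ∈ ℤ_3^× (unit); v_3(x) = 0

ℤ_3 = {x ∈ ℚ_3 : v_3(x) ≥ 0} and ℤ_3^× = {x ∈ ℤ_3 : v_3(x) = 0}. Here v_3(50) = v_3(num) − v_3(den) = 0; compare against these criteria.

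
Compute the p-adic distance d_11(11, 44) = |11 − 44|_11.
d_11(11, 44) = 1/11

Step 1 — x − y = 11 − 44 = -33. Step 2 — v_11(-33) = 1 (factor: -33 = −(11^1 · 3); the sign does not affect v_p). Step 3 — |x − y|_11 = 11^{-1} = 1/11.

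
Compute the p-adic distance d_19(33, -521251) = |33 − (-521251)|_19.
d_19(33, -521251) = 1/130321

Step 1 — x − y = 33 − (-521251) = 521284. Step 2 — v_19(521284) = 4 (factor: 521284 = (19^4 · 4); the sign does not affect v_p). Step 3 — |x − y|_19 = 19^{-4} = 1/130321.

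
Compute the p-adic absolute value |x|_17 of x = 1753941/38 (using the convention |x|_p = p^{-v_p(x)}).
|1753941/38|_17 = 1/83521

Step 1 — compute v_17(x) by factoring powers of 17 out of the numerator and denominator: v_17(1753941/38) = 4. Step 2 — apply |x|_p = p^{-v_p(x)} = 17^{-4} = 1/83521.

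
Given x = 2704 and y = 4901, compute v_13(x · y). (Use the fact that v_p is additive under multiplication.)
v_13(13252304) = 4

v_p(x) = 2 (factor: 2704 = 13^2 · 16); v_p(y) = 2 (factor: 4901 = 13^2 · 29). Additivity: v_p(xy) = v_p(x) + v_p(y) = 2 + 2 = 4. (Direct check: xy = 13252304 = 13^4 · (464).)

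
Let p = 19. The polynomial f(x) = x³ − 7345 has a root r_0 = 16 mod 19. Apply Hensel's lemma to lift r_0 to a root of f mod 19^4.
r_3 = 59581 (mod 130321)

Hensel: r_{i+1} = r_i − f(r_i)/f′(r_i) mod 19^{i+2}, where f′(x) = 3x². Iterate:
  r_0 = 16 (mod 19)
  r_1 = 16 (mod 361)
  r_2 = 4709 (mod 6859)
  r_3 = 59581 (mod 130321)
Final: r = 59581 with f(r) ≡ 0 mod 19^4.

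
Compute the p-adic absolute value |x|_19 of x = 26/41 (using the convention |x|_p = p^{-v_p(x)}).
|26/41|_19 = 1

Step 1 — compute v_19(x) by factoring powers of 19 out of the numerator and denominator: v_19(26/41) = 0. Step 2 — apply |x|_p = p^{-v_p(x)} = 19^{0} = 1.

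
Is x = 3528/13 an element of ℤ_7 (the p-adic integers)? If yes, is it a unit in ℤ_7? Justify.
x ∈ ℤ_7 but not a unit; v_7(x) = 2 > 0

ℤ_7 = {x ∈ ℚ_7 : v_7(x) ≥ 0} and ℤ_7^× = {x ∈ ℤ_7 : v_7(x) = 0}. Here v_7(3528/13) = v_7(num) − v_7(den) = 2; compare against these criteria.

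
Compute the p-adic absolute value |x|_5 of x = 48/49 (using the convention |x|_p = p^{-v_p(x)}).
|48/49|_5 = 1

Step 1 — compute v_5(x) by factoring powers of 5 out of the numerator and denominator: v_5(48/49) = 0. Step 2 — apply |x|_p = p^{-v_p(x)} = 5^{0} = 1.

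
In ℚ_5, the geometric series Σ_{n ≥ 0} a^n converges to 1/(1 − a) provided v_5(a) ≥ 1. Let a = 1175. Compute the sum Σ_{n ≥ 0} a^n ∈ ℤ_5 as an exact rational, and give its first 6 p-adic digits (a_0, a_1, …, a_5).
Σ a^n = 1/(1 − a) = -1/1174;  first 6 digits = (1, 0, 2, 4, 0, 2)

v_5(a) = 2 ≥ 1, so the series converges in ℤ_5 to 1/(1 − a) = 1/(1 − 1175) = -1/1174. Expand this rational in ℤ_5: compute digits iteratively via d_i = x_i mod 5, x_{i+1} = (x_i − d_i)/5. The first 6 digits are (1, 0, 2, 4, 0, 2).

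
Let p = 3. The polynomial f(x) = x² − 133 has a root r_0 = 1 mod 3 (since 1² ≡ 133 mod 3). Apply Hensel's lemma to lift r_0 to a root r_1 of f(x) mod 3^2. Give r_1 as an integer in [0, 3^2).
r_1 = 4 (mod 9)

Hensel's recurrence: r_{i+1} = r_i − f(r_i)·(f′(r_i))^{-1} mod 3^{i+2}, with f′(x) = 2x. Iterate:
  r_0 = 1 (mod 3)
  r_1 = 4 (mod 9)
Final: r_1 = 4, and one checks f(r_1) ≡ 0 mod 3^2.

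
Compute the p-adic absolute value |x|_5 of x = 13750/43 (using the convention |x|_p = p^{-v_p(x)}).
|13750/43|_5 = 1/625

Step 1 — compute v_5(x) by factoring powers of 5 out of the numerator and denominator: v_5(13750/43) = 4. Step 2 — apply |x|_p = p^{-v_p(x)} = 5^{-4} = 1/625.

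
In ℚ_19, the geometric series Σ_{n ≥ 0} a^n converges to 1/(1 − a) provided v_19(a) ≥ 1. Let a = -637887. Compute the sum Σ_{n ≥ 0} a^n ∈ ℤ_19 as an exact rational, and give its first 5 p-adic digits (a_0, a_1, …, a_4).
Σ a^n = 1/(1 − a) = 1/637888;  first 5 digits = (1, 0, 0, 2, 14)

v_19(a) = 3 ≥ 1, so the series converges in ℤ_19 to 1/(1 − a) = 1/(1 − (-637887)) = 1/637888. Expand this rational in ℤ_19: compute digits iteratively via d_i = x_i mod 19, x_{i+1} = (x_i − d_i)/19. The first 5 digits are (1, 0, 0, 2, 14).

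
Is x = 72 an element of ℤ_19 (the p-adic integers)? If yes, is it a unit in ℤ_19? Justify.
x ∈ ℤ_19^× (unit); v_19(x) = 0

ℤ_19 = {x ∈ ℚ_19 : v_19(x) ≥ 0} and ℤ_19^× = {x ∈ ℤ_19 : v_19(x) = 0}. Here v_19(72) = v_19(num) − v_19(den) = 0; compare against these criteria.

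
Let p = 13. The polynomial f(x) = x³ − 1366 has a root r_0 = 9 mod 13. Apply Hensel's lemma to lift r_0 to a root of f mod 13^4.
r_3 = 13074 (mod 28561)

Hensel: r_{i+1} = r_i − f(r_i)/f′(r_i) mod 13^{i+2}, where f′(x) = 3x². Iterate:
  r_0 = 9 (mod 13)
  r_1 = 61 (mod 169)
  r_2 = 2089 (mod 2197)
  r_3 = 13074 (mod 28561)
Final: r = 13074 with f(r) ≡ 0 mod 13^4.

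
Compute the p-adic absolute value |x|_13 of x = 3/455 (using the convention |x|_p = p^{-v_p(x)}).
|3/455|_13 = 13

Step 1 — compute v_13(x) by factoring powers of 13 out of the numerator and denominator: v_13(3/455) = -1. Step 2 — apply |x|_p = p^{-v_p(x)} = 13^{1} = 13.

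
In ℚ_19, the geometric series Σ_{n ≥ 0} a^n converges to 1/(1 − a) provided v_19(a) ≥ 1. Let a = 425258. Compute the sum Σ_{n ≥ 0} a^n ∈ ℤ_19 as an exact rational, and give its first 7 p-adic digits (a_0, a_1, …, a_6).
Σ a^n = 1/(1 − a) = -1/425257;  first 7 digits = (1, 0, 0, 5, 3, 0, 6)

v_19(a) = 3 ≥ 1, so the series converges in ℤ_19 to 1/(1 − a) = 1/(1 − 425258) = -1/425257. Expand this rational in ℤ_19: compute digits iteratively via d_i = x_i mod 19, x_{i+1} = (x_i − d_i)/19. The first 7 digits are (1, 0, 0, 5, 3, 0, 6).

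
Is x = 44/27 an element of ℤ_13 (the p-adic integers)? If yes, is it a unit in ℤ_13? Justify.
x ∈ ℤ_13^× (unit); v_13(x) = 0

ℤ_13 = {x ∈ ℚ_13 : v_13(x) ≥ 0} and ℤ_13^× = {x ∈ ℤ_13 : v_13(x) = 0}. Here v_13(44/27) = v_13(num) − v_13(den) = 0; compare against these criteria.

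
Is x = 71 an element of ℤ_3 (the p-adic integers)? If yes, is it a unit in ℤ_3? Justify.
x ∈ ℤ_3^× (unit); v_3(x) = 0

ℤ_3 = {x ∈ ℚ_3 : v_3(x) ≥ 0} and ℤ_3^× = {x ∈ ℤ_3 : v_3(x) = 0}. Here v_3(71) = v_3(num) − v_3(den) = 0; compare against these criteria.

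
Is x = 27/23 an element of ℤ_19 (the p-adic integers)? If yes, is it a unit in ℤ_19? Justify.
x ∈ ℤ_19^× (unit); v_19(x) = 0

ℤ_19 = {x ∈ ℚ_19 : v_19(x) ≥ 0} and ℤ_19^× = {x ∈ ℤ_19 : v_19(x) = 0}. Here v_19(27/23) = v_19(num) − v_19(den) = 0; compare against these criteria.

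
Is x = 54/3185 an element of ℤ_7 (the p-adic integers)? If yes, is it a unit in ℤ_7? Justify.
x ∉ ℤ_7 (v_7(x) = -2 < 0)

ℤ_7 = {x ∈ ℚ_7 : v_7(x) ≥ 0} and ℤ_7^× = {x ∈ ℤ_7 : v_7(x) = 0}. Here v_7(54/3185) = v_7(num) − v_7(den) = -2; compare against these criteria.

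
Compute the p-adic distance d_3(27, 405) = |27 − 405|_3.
d_3(27, 405) = 1/27

Step 1 — x − y = 27 − 405 = -378. Step 2 — v_3(-378) = 3 (factor: -378 = −(3^3 · 14); the sign does not affect v_p). Step 3 — |x − y|_3 = 3^{-3} = 1/27.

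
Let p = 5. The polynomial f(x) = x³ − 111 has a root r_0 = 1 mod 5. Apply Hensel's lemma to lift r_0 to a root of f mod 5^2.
r_1 = 21 (mod 25)

Hensel: r_{i+1} = r_i − f(r_i)/f′(r_i) mod 5^{i+2}, where f′(x) = 3x². Iterate:
  r_0 = 1 (mod 5)
  r_1 = 21 (mod 25)
Final: r = 21 with f(r) ≡ 0 mod 5^2.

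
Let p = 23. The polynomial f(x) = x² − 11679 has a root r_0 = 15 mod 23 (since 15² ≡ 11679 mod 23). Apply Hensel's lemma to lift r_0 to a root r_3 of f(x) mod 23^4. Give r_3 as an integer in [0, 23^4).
r_3 = 109794 (mod 279841)

Hensel's recurrence: r_{i+1} = r_i − f(r_i)·(f′(r_i))^{-1} mod 23^{i+2}, with f′(x) = 2x. Iterate:
  r_0 = 15 (mod 23)
  r_1 = 291 (mod 529)
  r_2 = 291 (mod 12167)
  r_3 = 109794 (mod 279841)
Final: r_3 = 109794, and one checks f(r_3) ≡ 0 mod 23^4.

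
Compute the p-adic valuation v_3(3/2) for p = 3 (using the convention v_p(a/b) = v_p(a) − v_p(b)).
v_3(3/2) = 1

Factor powers of 3 from the numerator and denominator of the reduced fraction: 3 = 3^1 · 1 and 2 = 3^0 · 2. Apply v_p(a/b) = v_p(a) − v_p(b): v_3(3/2) = 1 − 0 = 1.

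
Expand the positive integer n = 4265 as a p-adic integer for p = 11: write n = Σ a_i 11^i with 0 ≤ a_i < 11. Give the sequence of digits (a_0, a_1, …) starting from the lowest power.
(a_0, a_1, …) = (8, 2, 2, 3)

Repeated division by 11 gives the digits low-to-high: 4265 = 8 + 2·11^1 + 2·11^2 + 3·11^3. Digit sequence: (8, 2, 2, 3).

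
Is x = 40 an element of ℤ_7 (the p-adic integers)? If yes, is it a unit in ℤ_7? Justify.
x ∈ ℤ_7^× (unit); v_7(x) = 0

ℤ_7 = {x ∈ ℚ_7 : v_7(x) ≥ 0} and ℤ_7^× = {x ∈ ℤ_7 : v_7(x) = 0}. Here v_7(40) = v_7(num) − v_7(den) = 0; compare against these criteria.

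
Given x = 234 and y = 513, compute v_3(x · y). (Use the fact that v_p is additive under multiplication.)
v_3(120042) = 5

v_p(x) = 2 (factor: 234 = 3^2 · 26); v_p(y) = 3 (factor: 513 = 3^3 · 19). Additivity: v_p(xy) = v_p(x) + v_p(y) = 2 + 3 = 5. (Direct check: xy = 120042 = 3^5 · (494).)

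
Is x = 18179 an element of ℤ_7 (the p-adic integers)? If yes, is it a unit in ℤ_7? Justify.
x ∈ ℤ_7 but not a unit; v_7(x) = 3 > 0

ℤ_7 = {x ∈ ℚ_7 : v_7(x) ≥ 0} and ℤ_7^× = {x ∈ ℤ_7 : v_7(x) = 0}. Here v_7(18179) = v_7(num) − v_7(den) = 3; compare against these criteria.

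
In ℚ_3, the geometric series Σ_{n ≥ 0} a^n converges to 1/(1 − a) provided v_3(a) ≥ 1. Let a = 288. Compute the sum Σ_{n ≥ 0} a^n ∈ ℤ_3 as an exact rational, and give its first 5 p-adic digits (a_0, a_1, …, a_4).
Σ a^n = 1/(1 − a) = -1/287;  first 5 digits = (1, 0, 2, 1, 1)

v_3(a) = 2 ≥ 1, so the series converges in ℤ_3 to 1/(1 − a) = 1/(1 − 288) = -1/287. Expand this rational in ℤ_3: compute digits iteratively via d_i = x_i mod 3, x_{i+1} = (x_i − d_i)/3. The first 5 digits are (1, 0, 2, 1, 1).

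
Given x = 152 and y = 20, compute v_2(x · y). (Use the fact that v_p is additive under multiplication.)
v_2(3040) = 5

v_p(x) = 3 (factor: 152 = 2^3 · 19); v_p(y) = 2 (factor: 20 = 2^2 · 5). Additivity: v_p(xy) = v_p(x) + v_p(y) = 3 + 2 = 5. (Direct check: xy = 3040 = 2^5 · (95).)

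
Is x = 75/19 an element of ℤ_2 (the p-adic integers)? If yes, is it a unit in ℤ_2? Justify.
x ∈ ℤ_2^× (unit); v_2(x) = 0

ℤ_2 = {x ∈ ℚ_2 : v_2(x) ≥ 0} and ℤ_2^× = {x ∈ ℤ_2 : v_2(x) = 0}. Here v_2(75/19) = v_2(num) − v_2(den) = 0; compare against these criteria.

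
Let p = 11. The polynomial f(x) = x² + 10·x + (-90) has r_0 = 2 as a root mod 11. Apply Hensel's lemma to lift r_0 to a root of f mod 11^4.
r_3 = 9099 (mod 14641)

Hensel: r_{i+1} = r_i − f(r_i)·(f′(r_i))^{-1} mod 11^{i+2}, f′(x) = 2x + 10. Iterate:
  r_0 = 2 (mod 11)
  r_1 = 24 (mod 121)
  r_2 = 1113 (mod 1331)
  r_3 = 9099 (mod 14641)
Final: r = 9099 satisfies f(r) ≡ 0 mod 11^4.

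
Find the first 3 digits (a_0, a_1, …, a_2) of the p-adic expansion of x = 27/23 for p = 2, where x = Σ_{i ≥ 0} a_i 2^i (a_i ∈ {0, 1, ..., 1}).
(a_0, …, a_2) = (1, 0, 1)

v_2(27/23) = 0 (numerator and denominator both coprime to 2), so x ∈ ℤ_2^×. Compute digits iteratively via a_i = x_i mod 2, x_{i+1} = (x_i − a_i)/2, with x_0 = x:
  x_0 = 27/23;  a_0 = 1;  x_1 = (x_0 − 1)/2 = 2/23
  x_1 = 2/23;  a_1 = 0;  x_2 = (x_1 − 0)/2 = 1/23
  x_2 = 1/23;  a_2 = 1;  x_3 = (x_2 − 1)/2 = -11/23
Digits: (1, 0, 1).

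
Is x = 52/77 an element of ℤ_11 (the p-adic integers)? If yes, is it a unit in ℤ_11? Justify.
x ∉ ℤ_11 (v_11(x) = -1 < 0)

ℤ_11 = {x ∈ ℚ_11 : v_11(x) ≥ 0} and ℤ_11^× = {x ∈ ℤ_11 : v_11(x) = 0}. Here v_11(52/77) = v_11(num) − v_11(den) = -1; compare against these criteria.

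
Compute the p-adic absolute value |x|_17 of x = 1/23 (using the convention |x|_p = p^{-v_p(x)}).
|1/23|_17 = 1

Step 1 — compute v_17(x) by factoring powers of 17 out of the numerator and denominator: v_17(1/23) = 0. Step 2 — apply |x|_p = p^{-v_p(x)} = 17^{0} = 1.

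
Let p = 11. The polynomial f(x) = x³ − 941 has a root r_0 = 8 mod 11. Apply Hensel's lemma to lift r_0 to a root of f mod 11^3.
r_2 = 723 (mod 1331)

Hensel: r_{i+1} = r_i − f(r_i)/f′(r_i) mod 11^{i+2}, where f′(x) = 3x². Iterate:
  r_0 = 8 (mod 11)
  r_1 = 118 (mod 121)
  r_2 = 723 (mod 1331)
Final: r = 723 with f(r) ≡ 0 mod 11^3.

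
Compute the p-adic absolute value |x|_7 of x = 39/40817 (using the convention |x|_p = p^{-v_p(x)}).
|39/40817|_7 = 2401

Step 1 — compute v_7(x) by factoring powers of 7 out of the numerator and denominator: v_7(39/40817) = -4. Step 2 — apply |x|_p = p^{-v_p(x)} = 7^{4} = 2401.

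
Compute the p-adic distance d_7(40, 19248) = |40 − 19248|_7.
d_7(40, 19248) = 1/2401

Step 1 — x − y = 40 − 19248 = -19208. Step 2 — v_7(-19208) = 4 (factor: -19208 = −(7^4 · 8); the sign does not affect v_p). Step 3 — |x − y|_7 = 7^{-4} = 1/2401.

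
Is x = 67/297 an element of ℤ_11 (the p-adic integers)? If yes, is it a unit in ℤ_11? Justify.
x ∉ ℤ_11 (v_11(x) = -1 < 0)

ℤ_11 = {x ∈ ℚ_11 : v_11(x) ≥ 0} and ℤ_11^× = {x ∈ ℤ_11 : v_11(x) = 0}. Here v_11(67/297) = v_11(num) − v_11(den) = -1; compare against these criteria.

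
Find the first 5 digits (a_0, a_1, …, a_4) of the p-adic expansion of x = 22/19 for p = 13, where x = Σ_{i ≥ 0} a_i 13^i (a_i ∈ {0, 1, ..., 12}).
(a_0, …, a_4) = (8, 7, 9, 2, 8)

v_13(22/19) = 0 (numerator and denominator both coprime to 13), so x ∈ ℤ_13^×. Compute digits iteratively via a_i = x_i mod 13, x_{i+1} = (x_i − a_i)/13, with x_0 = x:
  x_0 = 22/19;  a_0 = 8;  x_1 = (x_0 − 8)/13 = -10/19
  x_1 = -10/19;  a_1 = 7;  x_2 = (x_1 − 7)/13 = -11/19
  x_2 = -11/19;  a_2 = 9;  x_3 = (x_2 − 9)/13 = -14/19
  x_3 = -14/19;  a_3 = 2;  x_4 = (x_3 − 2)/13 = -4/19
  x_4 = -4/19;  a_4 = 8;  x_5 = (x_4 − 8)/13 = -12/19
Digits: (8, 7, 9, 2, 8).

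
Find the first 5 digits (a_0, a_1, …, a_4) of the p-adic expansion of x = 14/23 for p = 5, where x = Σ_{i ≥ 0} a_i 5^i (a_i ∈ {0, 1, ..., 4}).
(a_0, …, a_4) = (3, 3, 3, 1, 4)

v_5(14/23) = 0 (numerator and denominator both coprime to 5), so x ∈ ℤ_5^×. Compute digits iteratively via a_i = x_i mod 5, x_{i+1} = (x_i − a_i)/5, with x_0 = x:
  x_0 = 14/23;  a_0 = 3;  x_1 = (x_0 − 3)/5 = -11/23
  x_1 = -11/23;  a_1 = 3;  x_2 = (x_1 − 3)/5 = -16/23
  x_2 = -16/23;  a_2 = 3;  x_3 = (x_2 − 3)/5 = -17/23
  x_3 = -17/23;  a_3 = 1;  x_4 = (x_3 − 1)/5 = -8/23
  x_4 = -8/23;  a_4 = 4;  x_5 = (x_4 − 4)/5 = -20/23
Digits: (3, 3, 3, 1, 4).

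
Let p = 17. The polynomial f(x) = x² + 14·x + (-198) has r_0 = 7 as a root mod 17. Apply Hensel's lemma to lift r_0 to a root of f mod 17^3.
r_2 = 3033 (mod 4913)

Hensel: r_{i+1} = r_i − f(r_i)·(f′(r_i))^{-1} mod 17^{i+2}, f′(x) = 2x + 14. Iterate:
  r_0 = 7 (mod 17)
  r_1 = 143 (mod 289)
  r_2 = 3033 (mod 4913)
Final: r = 3033 satisfies f(r) ≡ 0 mod 17^3.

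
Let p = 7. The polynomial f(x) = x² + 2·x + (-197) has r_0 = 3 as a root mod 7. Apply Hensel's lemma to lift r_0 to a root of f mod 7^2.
r_1 = 38 (mod 49)

Hensel: r_{i+1} = r_i − f(r_i)·(f′(r_i))^{-1} mod 7^{i+2}, f′(x) = 2x + 2. Iterate:
  r_0 = 3 (mod 7)
  r_1 = 38 (mod 49)
Final: r = 38 satisfies f(r) ≡ 0 mod 7^2.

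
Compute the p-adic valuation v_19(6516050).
v_19(6516050) = 4

v_19(n) is the largest exponent k such that 19^k divides n. Factor out: 6516050 = 19^4 · 50. (Sign doesn't affect v_p.) So v_19(6516050) = 4.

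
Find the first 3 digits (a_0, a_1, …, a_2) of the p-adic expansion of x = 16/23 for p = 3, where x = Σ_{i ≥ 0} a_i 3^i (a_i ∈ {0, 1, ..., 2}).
(a_0, …, a_2) = (2, 1, 2)

v_3(16/23) = 0 (numerator and denominator both coprime to 3), so x ∈ ℤ_3^×. Compute digits iteratively via a_i = x_i mod 3, x_{i+1} = (x_i − a_i)/3, with x_0 = x:
  x_0 = 16/23;  a_0 = 2;  x_1 = (x_0 − 2)/3 = -10/23
  x_1 = -10/23;  a_1 = 1;  x_2 = (x_1 − 1)/3 = -11/23
  x_2 = -11/23;  a_2 = 2;  x_3 = (x_2 − 2)/3 = -19/23
Digits: (2, 1, 2).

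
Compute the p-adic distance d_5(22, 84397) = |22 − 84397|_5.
d_5(22, 84397) = 1/3125

Step 1 — x − y = 22 − 84397 = -84375. Step 2 — v_5(-84375) = 5 (factor: -84375 = −(5^5 · 27); the sign does not affect v_p). Step 3 — |x − y|_5 = 5^{-5} = 1/3125.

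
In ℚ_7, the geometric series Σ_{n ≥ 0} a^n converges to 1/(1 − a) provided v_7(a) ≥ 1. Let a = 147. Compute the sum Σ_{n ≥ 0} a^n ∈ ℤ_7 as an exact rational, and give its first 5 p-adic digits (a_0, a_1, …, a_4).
Σ a^n = 1/(1 − a) = -1/146;  first 5 digits = (1, 0, 3, 0, 2)

v_7(a) = 2 ≥ 1, so the series converges in ℤ_7 to 1/(1 − a) = 1/(1 − 147) = -1/146. Expand this rational in ℤ_7: compute digits iteratively via d_i = x_i mod 7, x_{i+1} = (x_i − d_i)/7. The first 5 digits are (1, 0, 3, 0, 2).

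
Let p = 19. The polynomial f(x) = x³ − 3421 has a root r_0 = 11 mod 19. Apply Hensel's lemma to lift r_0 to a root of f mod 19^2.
r_1 = 334 (mod 361)

Hensel: r_{i+1} = r_i − f(r_i)/f′(r_i) mod 19^{i+2}, where f′(x) = 3x². Iterate:
  r_0 = 11 (mod 19)
  r_1 = 334 (mod 361)
Final: r = 334 with f(r) ≡ 0 mod 19^2.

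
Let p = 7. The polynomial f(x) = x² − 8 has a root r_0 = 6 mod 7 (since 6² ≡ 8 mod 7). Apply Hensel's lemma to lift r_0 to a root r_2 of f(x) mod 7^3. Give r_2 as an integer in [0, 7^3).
r_2 = 216 (mod 343)

Hensel's recurrence: r_{i+1} = r_i − f(r_i)·(f′(r_i))^{-1} mod 7^{i+2}, with f′(x) = 2x. Iterate:
  r_0 = 6 (mod 7)
  r_1 = 20 (mod 49)
  r_2 = 216 (mod 343)
Final: r_2 = 216, and one checks f(r_2) ≡ 0 mod 7^3.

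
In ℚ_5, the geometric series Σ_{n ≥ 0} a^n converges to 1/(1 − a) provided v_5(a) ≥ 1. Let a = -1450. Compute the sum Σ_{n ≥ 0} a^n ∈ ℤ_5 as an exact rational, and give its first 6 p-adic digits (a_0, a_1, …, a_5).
Σ a^n = 1/(1 − a) = 1/1451;  first 6 digits = (1, 0, 2, 3, 1, 2)

v_5(a) = 2 ≥ 1, so the series converges in ℤ_5 to 1/(1 − a) = 1/(1 − (-1450)) = 1/1451. Expand this rational in ℤ_5: compute digits iteratively via d_i = x_i mod 5, x_{i+1} = (x_i − d_i)/5. The first 6 digits are (1, 0, 2, 3, 1, 2).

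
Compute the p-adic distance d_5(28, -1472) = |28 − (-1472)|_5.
d_5(28, -1472) = 1/125

Step 1 — x − y = 28 − (-1472) = 1500. Step 2 — v_5(1500) = 3 (factor: 1500 = (5^3 · 12); the sign does not affect v_p). Step 3 — |x − y|_5 = 5^{-3} = 1/125.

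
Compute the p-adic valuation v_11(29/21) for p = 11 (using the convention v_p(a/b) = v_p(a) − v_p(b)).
v_11(29/21) = 0

Factor powers of 11 from the numerator and denominator of the reduced fraction: 29 = 11^0 · 29 and 21 = 11^0 · 21. Apply v_p(a/b) = v_p(a) − v_p(b): v_11(29/21) = 0 − 0 = 0.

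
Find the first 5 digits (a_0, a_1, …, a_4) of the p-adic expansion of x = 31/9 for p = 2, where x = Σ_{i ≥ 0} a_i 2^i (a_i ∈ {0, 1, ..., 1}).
(a_0, …, a_4) = (1, 1, 1, 0, 0)

v_2(31/9) = 0 (numerator and denominator both coprime to 2), so x ∈ ℤ_2^×. Compute digits iteratively via a_i = x_i mod 2, x_{i+1} = (x_i − a_i)/2, with x_0 = x:
  x_0 = 31/9;  a_0 = 1;  x_1 = (x_0 − 1)/2 = 11/9
  x_1 = 11/9;  a_1 = 1;  x_2 = (x_1 − 1)/2 = 1/9
  x_2 = 1/9;  a_2 = 1;  x_3 = (x_2 − 1)/2 = -4/9
  x_3 = -4/9;  a_3 = 0;  x_4 = (x_3 − 0)/2 = -2/9
  x_4 = -2/9;  a_4 = 0;  x_5 = (x_4 − 0)/2 = -1/9
Digits: (1, 1, 1, 0, 0).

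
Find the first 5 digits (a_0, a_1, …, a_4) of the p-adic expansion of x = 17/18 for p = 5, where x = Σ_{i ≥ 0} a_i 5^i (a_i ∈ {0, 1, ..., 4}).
(a_0, …, a_4) = (4, 3, 4, 1, 1)

v_5(17/18) = 0 (numerator and denominator both coprime to 5), so x ∈ ℤ_5^×. Compute digits iteratively via a_i = x_i mod 5, x_{i+1} = (x_i − a_i)/5, with x_0 = x:
  x_0 = 17/18;  a_0 = 4;  x_1 = (x_0 − 4)/5 = -11/18
  x_1 = -11/18;  a_1 = 3;  x_2 = (x_1 − 3)/5 = -13/18
  x_2 = -13/18;  a_2 = 4;  x_3 = (x_2 − 4)/5 = -17/18
  x_3 = -17/18;  a_3 = 1;  x_4 = (x_3 − 1)/5 = -7/18
  x_4 = -7/18;  a_4 = 1;  x_5 = (x_4 − 1)/5 = -5/18
Digits: (4, 3, 4, 1, 1).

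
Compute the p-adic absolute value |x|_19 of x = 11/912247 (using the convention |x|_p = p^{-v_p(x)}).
|11/912247|_19 = 130321

Step 1 — compute v_19(x) by factoring powers of 19 out of the numerator and denominator: v_19(11/912247) = -4. Step 2 — apply |x|_p = p^{-v_p(x)} = 19^{4} = 130321.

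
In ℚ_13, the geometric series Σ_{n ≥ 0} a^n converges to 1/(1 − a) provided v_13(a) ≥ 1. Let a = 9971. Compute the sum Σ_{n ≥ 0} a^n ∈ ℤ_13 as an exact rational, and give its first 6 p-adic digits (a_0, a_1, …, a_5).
Σ a^n = 1/(1 − a) = -1/9970;  first 6 digits = (1, 0, 7, 4, 10, 7)

v_13(a) = 2 ≥ 1, so the series converges in ℤ_13 to 1/(1 − a) = 1/(1 − 9971) = -1/9970. Expand this rational in ℤ_13: compute digits iteratively via d_i = x_i mod 13, x_{i+1} = (x_i − d_i)/13. The first 6 digits are (1, 0, 7, 4, 10, 7).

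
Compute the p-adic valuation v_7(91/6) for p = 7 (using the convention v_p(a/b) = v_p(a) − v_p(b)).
v_7(91/6) = 1

Factor powers of 7 from the numerator and denominator of the reduced fraction: 91 = 7^1 · 13 and 6 = 7^0 · 6. Apply v_p(a/b) = v_p(a) − v_p(b): v_7(91/6) = 1 − 0 = 1.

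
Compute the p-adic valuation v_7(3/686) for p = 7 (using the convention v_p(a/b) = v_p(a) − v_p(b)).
v_7(3/686) = -3

Factor powers of 7 from the numerator and denominator of the reduced fraction: 3 = 7^0 · 3 and 686 = 7^3 · 2. Apply v_p(a/b) = v_p(a) − v_p(b): v_7(3/686) = 0 − 3 = -3.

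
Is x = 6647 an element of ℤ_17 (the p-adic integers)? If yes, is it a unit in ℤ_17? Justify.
x ∈ ℤ_17 but not a unit; v_17(x) = 2 > 0

ℤ_17 = {x ∈ ℚ_17 : v_17(x) ≥ 0} and ℤ_17^× = {x ∈ ℤ_17 : v_17(x) = 0}. Here v_17(6647) = v_17(num) − v_17(den) = 2; compare against these criteria.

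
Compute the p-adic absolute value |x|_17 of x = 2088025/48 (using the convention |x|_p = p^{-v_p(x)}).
|2088025/48|_17 = 1/83521

Step 1 — compute v_17(x) by factoring powers of 17 out of the numerator and denominator: v_17(2088025/48) = 4. Step 2 — apply |x|_p = p^{-v_p(x)} = 17^{-4} = 1/83521.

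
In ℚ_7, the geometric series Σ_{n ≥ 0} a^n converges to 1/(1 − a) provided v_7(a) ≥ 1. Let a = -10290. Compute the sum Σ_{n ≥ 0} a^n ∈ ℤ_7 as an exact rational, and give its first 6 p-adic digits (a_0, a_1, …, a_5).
Σ a^n = 1/(1 − a) = 1/10291;  first 6 digits = (1, 0, 0, 5, 2, 6)

v_7(a) = 3 ≥ 1, so the series converges in ℤ_7 to 1/(1 − a) = 1/(1 − (-10290)) = 1/10291. Expand this rational in ℤ_7: compute digits iteratively via d_i = x_i mod 7, x_{i+1} = (x_i − d_i)/7. The first 6 digits are (1, 0, 0, 5, 2, 6).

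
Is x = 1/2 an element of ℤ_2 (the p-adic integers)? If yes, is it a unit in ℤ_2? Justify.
x ∉ ℤ_2 (v_2(x) = -1 < 0)

ℤ_2 = {x ∈ ℚ_2 : v_2(x) ≥ 0} and ℤ_2^× = {x ∈ ℤ_2 : v_2(x) = 0}. Here v_2(1/2) = v_2(num) − v_2(den) = -1; compare against these criteria.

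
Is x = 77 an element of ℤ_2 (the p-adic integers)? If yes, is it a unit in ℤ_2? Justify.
x ∈ ℤ_2^× (unit); v_2(x) = 0

ℤ_2 = {x ∈ ℚ_2 : v_2(x) ≥ 0} and ℤ_2^× = {x ∈ ℤ_2 : v_2(x) = 0}. Here v_2(77) = v_2(num) − v_2(den) = 0; compare against these criteria.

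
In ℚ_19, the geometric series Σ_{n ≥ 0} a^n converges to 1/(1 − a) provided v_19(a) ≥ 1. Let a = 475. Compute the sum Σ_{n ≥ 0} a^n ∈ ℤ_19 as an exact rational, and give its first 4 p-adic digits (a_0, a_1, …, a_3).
Σ a^n = 1/(1 − a) = -1/474;  first 4 digits = (1, 6, 18, 1)

v_19(a) = 1 ≥ 1, so the series converges in ℤ_19 to 1/(1 − a) = 1/(1 − 475) = -1/474. Expand this rational in ℤ_19: compute digits iteratively via d_i = x_i mod 19, x_{i+1} = (x_i − d_i)/19. The first 4 digits are (1, 6, 18, 1).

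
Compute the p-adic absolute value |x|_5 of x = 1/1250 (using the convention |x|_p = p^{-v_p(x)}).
|1/1250|_5 = 625

Step 1 — compute v_5(x) by factoring powers of 5 out of the numerator and denominator: v_5(1/1250) = -4. Step 2 — apply |x|_p = p^{-v_p(x)} = 5^{4} = 625.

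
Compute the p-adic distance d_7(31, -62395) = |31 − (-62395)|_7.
d_7(31, -62395) = 1/2401

Step 1 — x − y = 31 − (-62395) = 62426. Step 2 — v_7(62426) = 4 (factor: 62426 = (7^4 · 26); the sign does not affect v_p). Step 3 — |x − y|_7 = 7^{-4} = 1/2401.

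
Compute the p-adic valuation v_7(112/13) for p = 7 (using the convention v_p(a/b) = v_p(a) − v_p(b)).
v_7(112/13) = 1

Factor powers of 7 from the numerator and denominator of the reduced fraction: 112 = 7^1 · 16 and 13 = 7^0 · 13. Apply v_p(a/b) = v_p(a) − v_p(b): v_7(112/13) = 1 − 0 = 1.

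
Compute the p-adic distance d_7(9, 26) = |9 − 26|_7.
d_7(9, 26) = 1

Step 1 — x − y = 9 − 26 = -17. Step 2 — v_7(-17) = 0 (factor: -17 = −(7^0 · 17); the sign does not affect v_p). Step 3 — |x − y|_7 = 7^{0} = 1.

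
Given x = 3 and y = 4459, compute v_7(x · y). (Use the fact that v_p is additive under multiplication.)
v_7(13377) = 3

v_p(x) = 0 (factor: 3 = 7^0 · 3); v_p(y) = 3 (factor: 4459 = 7^3 · 13). Additivity: v_p(xy) = v_p(x) + v_p(y) = 0 + 3 = 3. (Direct check: xy = 13377 = 7^3 · (39).)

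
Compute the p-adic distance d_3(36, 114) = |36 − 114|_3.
d_3(36, 114) = 1/3

Step 1 — x − y = 36 − 114 = -78. Step 2 — v_3(-78) = 1 (factor: -78 = −(3^1 · 26); the sign does not affect v_p). Step 3 — |x − y|_3 = 3^{-1} = 1/3.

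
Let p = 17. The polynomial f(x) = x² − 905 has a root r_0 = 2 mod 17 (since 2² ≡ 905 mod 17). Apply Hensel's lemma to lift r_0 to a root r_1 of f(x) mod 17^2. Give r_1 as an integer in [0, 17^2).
r_1 = 155 (mod 289)

Hensel's recurrence: r_{i+1} = r_i − f(r_i)·(f′(r_i))^{-1} mod 17^{i+2}, with f′(x) = 2x. Iterate:
  r_0 = 2 (mod 17)
  r_1 = 155 (mod 289)
Final: r_1 = 155, and one checks f(r_1) ≡ 0 mod 17^2.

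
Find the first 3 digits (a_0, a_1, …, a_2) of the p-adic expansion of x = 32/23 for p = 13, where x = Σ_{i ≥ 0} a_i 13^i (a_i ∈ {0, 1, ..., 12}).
(a_0, …, a_2) = (11, 10, 2)

v_13(32/23) = 0 (numerator and denominator both coprime to 13), so x ∈ ℤ_13^×. Compute digits iteratively via a_i = x_i mod 13, x_{i+1} = (x_i − a_i)/13, with x_0 = x:
  x_0 = 32/23;  a_0 = 11;  x_1 = (x_0 − 11)/13 = -17/23
  x_1 = -17/23;  a_1 = 10;  x_2 = (x_1 − 10)/13 = -19/23
  x_2 = -19/23;  a_2 = 2;  x_3 = (x_2 − 2)/13 = -5/23
Digits: (11, 10, 2).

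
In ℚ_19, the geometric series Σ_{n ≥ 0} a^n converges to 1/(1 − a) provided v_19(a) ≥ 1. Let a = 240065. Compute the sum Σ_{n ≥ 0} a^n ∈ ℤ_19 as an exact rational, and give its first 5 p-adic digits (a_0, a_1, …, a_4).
Σ a^n = 1/(1 − a) = -1/240064;  first 5 digits = (1, 0, 0, 16, 1)

v_19(a) = 3 ≥ 1, so the series converges in ℤ_19 to 1/(1 − a) = 1/(1 − 240065) = -1/240064. Expand this rational in ℤ_19: compute digits iteratively via d_i = x_i mod 19, x_{i+1} = (x_i − d_i)/19. The first 5 digits are (1, 0, 0, 16, 1).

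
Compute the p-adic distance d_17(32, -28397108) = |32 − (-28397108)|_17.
d_17(32, -28397108) = 1/1419857

Step 1 — x − y = 32 − (-28397108) = 28397140. Step 2 — v_17(28397140) = 5 (factor: 28397140 = (17^5 · 20); the sign does not affect v_p). Step 3 — |x − y|_17 = 17^{-5} = 1/1419857.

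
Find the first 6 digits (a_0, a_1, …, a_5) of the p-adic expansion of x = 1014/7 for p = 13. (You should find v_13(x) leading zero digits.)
(a_0, …, a_5) = (0, 0, 12, 1, 11, 1)

v_13(1014/7) = 2, so a_0 = ... = a_1 = 0. Factor out: x = 13^2 · u with u = 6/7 a unit in ℤ_13. Expand u iteratively via a_{v+i} = u_i mod 13, u_{i+1} = (u_i − a_{v+i})/13:
  u_0 = 6/7;  a_2 = 12;  u_1 = (u_0 − 12)/13 = -6/7
  u_1 = -6/7;  a_3 = 1;  u_2 = (u_1 − 1)/13 = -1/7
  u_2 = -1/7;  a_4 = 11;  u_3 = (u_2 − 11)/13 = -6/7
  u_3 = -6/7;  a_5 = 1;  u_4 = (u_3 − 1)/13 = -1/7
Digits: (0, 0, 12, 1, 11, 1).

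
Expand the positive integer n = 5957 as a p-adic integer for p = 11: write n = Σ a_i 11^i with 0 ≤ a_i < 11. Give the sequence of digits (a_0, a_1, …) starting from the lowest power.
(a_0, a_1, …) = (6, 2, 5, 4)

Repeated division by 11 gives the digits low-to-high: 5957 = 6 + 2·11^1 + 5·11^2 + 4·11^3. Digit sequence: (6, 2, 5, 4).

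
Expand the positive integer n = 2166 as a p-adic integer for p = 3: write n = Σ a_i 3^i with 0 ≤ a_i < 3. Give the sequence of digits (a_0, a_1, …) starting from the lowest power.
(a_0, a_1, …) = (0, 2, 0, 2, 2, 2, 2)

Repeated division by 3 gives the digits low-to-high: 2166 = 2·3^1 + 2·3^3 + 2·3^4 + 2·3^5 + 2·3^6. Digit sequence: (0, 2, 0, 2, 2, 2, 2).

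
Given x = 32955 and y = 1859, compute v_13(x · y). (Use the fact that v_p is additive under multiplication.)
v_13(61263345) = 5

v_p(x) = 3 (factor: 32955 = 13^3 · 15); v_p(y) = 2 (factor: 1859 = 13^2 · 11). Additivity: v_p(xy) = v_p(x) + v_p(y) = 3 + 2 = 5. (Direct check: xy = 61263345 = 13^5 · (165).)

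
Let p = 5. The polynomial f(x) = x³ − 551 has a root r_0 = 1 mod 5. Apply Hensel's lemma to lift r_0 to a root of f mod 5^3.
r_2 = 101 (mod 125)

Hensel: r_{i+1} = r_i − f(r_i)/f′(r_i) mod 5^{i+2}, where f′(x) = 3x². Iterate:
  r_0 = 1 (mod 5)
  r_1 = 1 (mod 25)
  r_2 = 101 (mod 125)
Final: r = 101 with f(r) ≡ 0 mod 5^3.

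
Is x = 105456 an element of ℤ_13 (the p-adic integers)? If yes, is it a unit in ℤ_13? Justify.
x ∈ ℤ_13 but not a unit; v_13(x) = 3 > 0

ℤ_13 = {x ∈ ℚ_13 : v_13(x) ≥ 0} and ℤ_13^× = {x ∈ ℤ_13 : v_13(x) = 0}. Here v_13(105456) = v_13(num) − v_13(den) = 3; compare against these criteria.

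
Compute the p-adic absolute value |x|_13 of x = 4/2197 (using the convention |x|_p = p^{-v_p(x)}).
|4/2197|_13 = 2197

Step 1 — compute v_13(x) by factoring powers of 13 out of the numerator and denominator: v_13(4/2197) = -3. Step 2 — apply |x|_p = p^{-v_p(x)} = 13^{3} = 2197.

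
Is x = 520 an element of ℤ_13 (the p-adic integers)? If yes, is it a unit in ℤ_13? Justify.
x ∈ ℤ_13 but not a unit; v_13(x) = 1 > 0

ℤ_13 = {x ∈ ℚ_13 : v_13(x) ≥ 0} and ℤ_13^× = {x ∈ ℤ_13 : v_13(x) = 0}. Here v_13(520) = v_13(num) − v_13(den) = 1; compare against these criteria.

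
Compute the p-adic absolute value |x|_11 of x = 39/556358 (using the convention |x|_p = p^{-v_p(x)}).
|39/556358|_11 = 14641

Step 1 — compute v_11(x) by factoring powers of 11 out of the numerator and denominator: v_11(39/556358) = -4. Step 2 — apply |x|_p = p^{-v_p(x)} = 11^{4} = 14641.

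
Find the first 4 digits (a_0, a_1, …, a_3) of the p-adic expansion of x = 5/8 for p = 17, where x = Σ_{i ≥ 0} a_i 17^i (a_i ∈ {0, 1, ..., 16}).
(a_0, …, a_3) = (7, 6, 6, 6)

v_17(5/8) = 0 (numerator and denominator both coprime to 17), so x ∈ ℤ_17^×. Compute digits iteratively via a_i = x_i mod 17, x_{i+1} = (x_i − a_i)/17, with x_0 = x:
  x_0 = 5/8;  a_0 = 7;  x_1 = (x_0 − 7)/17 = -3/8
  x_1 = -3/8;  a_1 = 6;  x_2 = (x_1 − 6)/17 = -3/8
  x_2 = -3/8;  a_2 = 6;  x_3 = (x_2 − 6)/17 = -3/8
  x_3 = -3/8;  a_3 = 6;  x_4 = (x_3 − 6)/17 = -3/8
Digits: (7, 6, 6, 6).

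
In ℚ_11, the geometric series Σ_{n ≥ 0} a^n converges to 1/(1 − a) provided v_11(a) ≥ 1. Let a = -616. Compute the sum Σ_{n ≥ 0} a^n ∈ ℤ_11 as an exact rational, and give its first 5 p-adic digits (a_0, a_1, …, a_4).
Σ a^n = 1/(1 − a) = 1/617;  first 5 digits = (1, 10, 6, 8, 0)

v_11(a) = 1 ≥ 1, so the series converges in ℤ_11 to 1/(1 − a) = 1/(1 − (-616)) = 1/617. Expand this rational in ℤ_11: compute digits iteratively via d_i = x_i mod 11, x_{i+1} = (x_i − d_i)/11. The first 5 digits are (1, 10, 6, 8, 0).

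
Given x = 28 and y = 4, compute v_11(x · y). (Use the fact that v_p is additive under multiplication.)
v_11(112) = 0

v_p(x) = 0 (factor: 28 = 11^0 · 28); v_p(y) = 0 (factor: 4 = 11^0 · 4). Additivity: v_p(xy) = v_p(x) + v_p(y) = 0 + 0 = 0. (Direct check: xy = 112 = 11^0 · (112).)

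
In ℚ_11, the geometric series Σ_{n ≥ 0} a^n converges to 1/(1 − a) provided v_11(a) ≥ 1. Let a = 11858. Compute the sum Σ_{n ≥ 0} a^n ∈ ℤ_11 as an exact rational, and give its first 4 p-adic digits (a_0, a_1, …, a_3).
Σ a^n = 1/(1 − a) = -1/11857;  first 4 digits = (1, 0, 10, 8)

v_11(a) = 2 ≥ 1, so the series converges in ℤ_11 to 1/(1 − a) = 1/(1 − 11858) = -1/11857. Expand this rational in ℤ_11: compute digits iteratively via d_i = x_i mod 11, x_{i+1} = (x_i − d_i)/11. The first 4 digits are (1, 0, 10, 8).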